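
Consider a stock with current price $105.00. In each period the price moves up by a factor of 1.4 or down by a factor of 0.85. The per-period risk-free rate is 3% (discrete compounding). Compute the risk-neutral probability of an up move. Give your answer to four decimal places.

Risk-neutral probability p = (1 + 0.03 − 0.85)/(1.4 − 0.85) = 0.1800/0.5500 = 0.3273

p = 0.3273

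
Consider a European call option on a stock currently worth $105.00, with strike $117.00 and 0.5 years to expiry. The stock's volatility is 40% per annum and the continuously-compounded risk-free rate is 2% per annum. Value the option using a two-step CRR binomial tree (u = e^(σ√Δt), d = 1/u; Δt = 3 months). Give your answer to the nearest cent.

CRR parameters: u = e^(σ√Δt) = e^(0.4·√0.25) = 1.2214, d = 1/u = 0.8187
Per-period rate: rΔt = 0.02·0.25 = 0.005, so R = e^0.005 = 1.0050
Risk-neutral probability p = (e^0.005 − 0.8187)/(1.2214 − 0.8187) = 0.1863/0.4027 = 0.4626
Terminal stock prices: S_uu = 156.6, S_ud = 105, S_dd = 70.38
Terminal payoffs (S − K): max(39.64, 0) = 39.64, max(-12, 0) = 0, max(-46.62, 0) = 0
Node u (S = 128.2): V_u = e^(−0.005)·[0.4626·39.6416 + 0.5374·0.0000] = 18.2473
Node d (S = 85.97): V_d = e^(−0.005)·[0.4626·0.0000 + 0.5374·0.0000] = 0.0000
Node 0 (S = 105): V_0 = e^(−0.005)·[0.4626·18.2473 + 0.5374·0.0000] = 8.3994

$8.40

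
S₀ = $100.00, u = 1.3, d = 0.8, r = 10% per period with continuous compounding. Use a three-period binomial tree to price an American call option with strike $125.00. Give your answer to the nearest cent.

Risk-neutral probability p = (e^0.1 − 0.8)/(1.3 − 0.8) = 0.3052/0.5000 = 0.6103
Terminal stock prices: S_uuu = 219.7, S_uud = 135.2, S_udd = 83.2, S_ddd = 51.2
Terminal payoffs (S − K): max(94.7, 0) = 94.7, max(10.2, 0) = 10.2, max(-41.8, 0) = 0, max(-73.8, 0) = 0
Node uu (S = 169): continuation = e^(−0.1)·[0.6103·94.7000 + 0.3897·10.2000] = 55.8953; exercise value = 44.0000 ≤ continuation, so V_uu = 55.8953
Node ud (S = 104): continuation = e^(−0.1)·[0.6103·10.2000 + 0.3897·0.0000] = 5.6331; exercise value = 0.0000 ≤ continuation, so V_ud = 5.6331
Node dd (S = 64): continuation = e^(−0.1)·[0.6103·0.0000 + 0.3897·0.0000] = 0.0000; exercise value = 0.0000 ≤ continuation, so V_dd = 0.0000
Node u (S = 130): continuation = e^(−0.1)·[0.6103·55.8953 + 0.3897·5.6331] = 32.8548; exercise value = 5.0000 ≤ continuation, so V_u = 32.8548
Node d (S = 80): continuation = e^(−0.1)·[0.6103·5.6331 + 0.3897·0.0000] = 3.1109; exercise value = 0.0000 ≤ continuation, so V_d = 3.1109
Node 0 (S = 100): continuation = e^(−0.1)·[0.6103·32.8548 + 0.3897·3.1109] = 19.2413; exercise value = 0.0000 ≤ continuation, so V_0 = 19.2413

$19.24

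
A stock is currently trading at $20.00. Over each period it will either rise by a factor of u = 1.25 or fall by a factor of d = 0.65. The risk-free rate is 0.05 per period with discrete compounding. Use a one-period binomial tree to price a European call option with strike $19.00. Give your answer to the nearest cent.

$3.81

Risk-neutral probability p = (1 + 0.05 − 0.65)/(1.25 − 0.65) = 0.4000/0.6000 = 0.6667
Terminal stock prices: S_u = 25, S_d = 13
Terminal payoffs (S − K): max(6, 0) = 6, max(-6, 0) = 0
Node 0 (S = 20): V_0 = 1/1.05·[0.6667·6.0000 + 0.3333·0.0000] = 3.8095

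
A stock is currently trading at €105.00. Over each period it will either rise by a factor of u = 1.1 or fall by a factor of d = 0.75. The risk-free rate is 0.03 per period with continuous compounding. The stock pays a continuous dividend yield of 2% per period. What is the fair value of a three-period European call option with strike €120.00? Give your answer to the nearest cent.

€7.41

Per-period risk-free factor R = e^0.03 = 1.0305; dividend-adjusted growth = e^(0.03−0.02) = 1.0101.
Risk-neutral probability p = (1.0101 − 0.75)/(1.1 − 0.75) = 0.2601/0.3500 = 0.7430
Terminal stock prices: S_uuu = 139.8, S_uud = 95.29, S_udd = 64.97, S_ddd = 44.3
Terminal payoffs (S − K): max(19.76, 0) = 19.76, max(-24.71, 0) = 0, max(-55.03, 0) = 0, max(-75.7, 0) = 0
Node uu (S = 127.1): V_uu = e^(−0.03)·[0.7430·19.7550 + 0.2570·0.0000] = 14.2442
Node ud (S = 86.63): V_ud = e^(−0.03)·[0.7430·0.0000 + 0.2570·0.0000] = 0.0000
Node dd (S = 59.06): V_dd = e^(−0.03)·[0.7430·0.0000 + 0.2570·0.0000] = 0.0000
Node u (S = 115.5): V_u = e^(−0.03)·[0.7430·14.2442 + 0.2570·0.0000] = 10.2706
Node d (S = 78.75): V_d = e^(−0.03)·[0.7430·0.0000 + 0.2570·0.0000] = 0.0000
Node 0 (S = 105): V_0 = e^(−0.03)·[0.7430·10.2706 + 0.2570·0.0000] = 7.4056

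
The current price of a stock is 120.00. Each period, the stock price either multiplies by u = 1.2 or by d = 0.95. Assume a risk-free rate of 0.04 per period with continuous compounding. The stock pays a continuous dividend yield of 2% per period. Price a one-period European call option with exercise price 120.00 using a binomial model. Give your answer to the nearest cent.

6.48

Per-period risk-free factor R = e^0.04 = 1.0408; dividend-adjusted growth = e^(0.04−0.02) = 1.0202.
Risk-neutral probability p = (1.0202 − 0.95)/(1.2 − 0.95) = 0.0702/0.2500 = 0.2808
Terminal stock prices: S_u = 144, S_d = 114
Terminal payoffs (S − K): max(24, 0) = 24, max(-6, 0) = 0
Node 0 (S = 120): V_0 = e^(−0.04)·[0.2808·24.0000 + 0.7192·0.0000] = 6.4751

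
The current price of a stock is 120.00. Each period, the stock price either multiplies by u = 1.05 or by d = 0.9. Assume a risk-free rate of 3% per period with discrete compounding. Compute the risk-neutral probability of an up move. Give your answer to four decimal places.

p = 0.8667

Risk-neutral probability p = (1 + 0.03 − 0.9)/(1.05 − 0.9) = 0.1300/0.1500 = 0.8667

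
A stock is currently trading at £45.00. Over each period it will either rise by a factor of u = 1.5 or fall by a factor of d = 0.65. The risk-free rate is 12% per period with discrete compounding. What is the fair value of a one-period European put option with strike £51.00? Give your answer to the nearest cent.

£8.68

Risk-neutral probability p = (1 + 0.12 − 0.65)/(1.5 − 0.65) = 0.4700/0.8500 = 0.5529
Terminal stock prices: S_u = 67.5, S_d = 29.25
Terminal payoffs (K − S): max(-16.5, 0) = 0, max(21.75, 0) = 21.75
Node 0 (S = 45): V_0 = 1/1.12·[0.5529·0.0000 + 0.4471·21.7500] = 8.6817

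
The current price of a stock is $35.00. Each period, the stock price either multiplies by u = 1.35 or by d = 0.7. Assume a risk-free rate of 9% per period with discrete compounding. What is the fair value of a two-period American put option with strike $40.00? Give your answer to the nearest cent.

$7.09

Risk-neutral probability p = (1 + 0.09 − 0.7)/(1.35 − 0.7) = 0.3900/0.6500 = 0.6000
Terminal stock prices: S_uu = 63.79, S_ud = 33.07, S_dd = 17.15
Terminal payoffs (K − S): max(-23.79, 0) = 0, max(6.925, 0) = 6.925, max(22.85, 0) = 22.85
Node u (S = 47.25): continuation = 1/1.09·[0.6000·0.0000 + 0.4000·6.9250] = 2.5413; exercise value = 0.0000 ≤ continuation, so V_u = 2.5413
Node d (S = 24.5): continuation = 1/1.09·[0.6000·6.9250 + 0.4000·22.8500] = 12.1972; exercise value = 15.5000 > continuation, so V_d = 15.5000 (exercise)
Node 0 (S = 35): continuation = 1/1.09·[0.6000·2.5413 + 0.4000·15.5000] = 7.0869; exercise value = 5.0000 ≤ continuation, so V_0 = 7.0869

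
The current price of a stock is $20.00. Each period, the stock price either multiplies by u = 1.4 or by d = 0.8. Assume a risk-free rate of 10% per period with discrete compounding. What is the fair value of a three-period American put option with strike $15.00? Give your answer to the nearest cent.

$0.45

Risk-neutral probability p = (1 + 0.1 − 0.8)/(1.4 − 0.8) = 0.3000/0.6000 = 0.5000
Terminal stock prices: S_uuu = 54.88, S_uud = 31.36, S_udd = 17.92, S_ddd = 10.24
Terminal payoffs (K − S): max(-39.88, 0) = 0, max(-16.36, 0) = 0, max(-2.92, 0) = 0, max(4.76, 0) = 4.76
Node uu (S = 39.2): continuation = 1/1.1·[0.5000·0.0000 + 0.5000·0.0000] = 0.0000; exercise value = 0.0000 ≤ continuation, so V_uu = 0.0000
Node ud (S = 22.4): continuation = 1/1.1·[0.5000·0.0000 + 0.5000·0.0000] = 0.0000; exercise value = 0.0000 ≤ continuation, so V_ud = 0.0000
Node dd (S = 12.8): continuation = 1/1.1·[0.5000·0.0000 + 0.5000·4.7600] = 2.1636; exercise value = 2.2000 > continuation, so V_dd = 2.2000 (exercise)
Node u (S = 28): continuation = 1/1.1·[0.5000·0.0000 + 0.5000·0.0000] = 0.0000; exercise value = 0.0000 ≤ continuation, so V_u = 0.0000
Node d (S = 16): continuation = 1/1.1·[0.5000·0.0000 + 0.5000·2.2000] = 1.0000; exercise value = 0.0000 ≤ continuation, so V_d = 1.0000
Node 0 (S = 20): continuation = 1/1.1·[0.5000·0.0000 + 0.5000·1.0000] = 0.4545; exercise value = 0.0000 ≤ continuation, so V_0 = 0.4545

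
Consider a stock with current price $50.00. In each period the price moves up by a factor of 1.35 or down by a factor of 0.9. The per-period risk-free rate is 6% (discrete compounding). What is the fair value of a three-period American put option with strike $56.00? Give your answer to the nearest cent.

$6.85

Risk-neutral probability p = (1 + 0.06 − 0.9)/(1.35 − 0.9) = 0.1600/0.4500 = 0.3556
Terminal stock prices: S_uuu = 123, S_uud = 82.01, S_udd = 54.68, S_ddd = 36.45
Terminal payoffs (K − S): max(-67.02, 0) = 0, max(-26.01, 0) = 0, max(1.325, 0) = 1.325, max(19.55, 0) = 19.55
Node uu (S = 91.13): continuation = 1/1.06·[0.3556·0.0000 + 0.6444·0.0000] = 0.0000; exercise value = 0.0000 ≤ continuation, so V_uu = 0.0000
Node ud (S = 60.75): continuation = 1/1.06·[0.3556·0.0000 + 0.6444·1.3250] = 0.8056; exercise value = 0.0000 ≤ continuation, so V_ud = 0.8056
Node dd (S = 40.5): continuation = 1/1.06·[0.3556·1.3250 + 0.6444·19.5500] = 12.3302; exercise value = 15.5000 > continuation, so V_dd = 15.5000 (exercise)
Node u (S = 67.5): continuation = 1/1.06·[0.3556·0.0000 + 0.6444·0.8056] = 0.4898; exercise value = 0.0000 ≤ continuation, so V_u = 0.4898
Node d (S = 45): continuation = 1/1.06·[0.3556·0.8056 + 0.6444·15.5000] = 9.6937; exercise value = 11.0000 > continuation, so V_d = 11.0000 (exercise)
Node 0 (S = 50): continuation = 1/1.06·[0.3556·0.4898 + 0.6444·11.0000] = 6.8519; exercise value = 6.0000 ≤ continuation, so V_0 = 6.8519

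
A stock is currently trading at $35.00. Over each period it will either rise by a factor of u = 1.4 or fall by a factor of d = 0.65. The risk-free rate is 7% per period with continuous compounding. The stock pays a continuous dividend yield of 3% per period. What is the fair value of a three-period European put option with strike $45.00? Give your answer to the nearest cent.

$10.34

Per-period risk-free factor R = e^0.07 = 1.0725; dividend-adjusted growth = e^(0.07−0.03) = 1.0408.
Risk-neutral probability p = (1.0408 − 0.65)/(1.4 − 0.65) = 0.3908/0.7500 = 0.5211
Terminal stock prices: S_uuu = 96.04, S_uud = 44.59, S_udd = 20.7, S_ddd = 9.612
Terminal payoffs (K − S): max(-51.04, 0) = 0, max(0.41, 0) = 0.41, max(24.3, 0) = 24.3, max(35.39, 0) = 35.39
Node uu (S = 68.6): V_uu = e^(−0.07)·[0.5211·0.0000 + 0.4789·0.4100] = 0.1831
Node ud (S = 31.85): V_ud = e^(−0.07)·[0.5211·0.4100 + 0.4789·24.2975] = 11.0490
Node dd (S = 14.79): V_dd = e^(−0.07)·[0.5211·24.2975 + 0.4789·35.3881] = 27.6073
Node u (S = 49): V_u = e^(−0.07)·[0.5211·0.1831 + 0.4789·11.0490] = 5.0228
Node d (S = 22.75): V_d = e^(−0.07)·[0.5211·11.0490 + 0.4789·27.6073] = 17.6960
Node 0 (S = 35): V_0 = e^(−0.07)·[0.5211·5.0228 + 0.4789·17.6960] = 10.3423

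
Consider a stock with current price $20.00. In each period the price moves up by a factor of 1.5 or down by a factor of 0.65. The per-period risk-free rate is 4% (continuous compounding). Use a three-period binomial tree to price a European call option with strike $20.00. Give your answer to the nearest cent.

$6.91

Risk-neutral probability p = (e^0.04 − 0.65)/(1.5 − 0.65) = 0.3908/0.8500 = 0.4598
Terminal stock prices: S_uuu = 67.5, S_uud = 29.25, S_udd = 12.68, S_ddd = 5.492
Terminal payoffs (S − K): max(47.5, 0) = 47.5, max(9.25, 0) = 9.25, max(-7.325, 0) = 0, max(-14.51, 0) = 0
Node uu (S = 45): V_uu = e^(−0.04)·[0.4598·47.5000 + 0.5402·9.2500] = 25.7842
Node ud (S = 19.5): V_ud = e^(−0.04)·[0.4598·9.2500 + 0.5402·0.0000] = 4.0862
Node dd (S = 8.45): V_dd = e^(−0.04)·[0.4598·0.0000 + 0.5402·0.0000] = 0.0000
Node u (S = 30): V_u = e^(−0.04)·[0.4598·25.7842 + 0.5402·4.0862] = 13.5110
Node d (S = 13): V_d = e^(−0.04)·[0.4598·4.0862 + 0.5402·0.0000] = 1.8051
Node 0 (S = 20): V_0 = e^(−0.04)·[0.4598·13.5110 + 0.5402·1.8051] = 6.9054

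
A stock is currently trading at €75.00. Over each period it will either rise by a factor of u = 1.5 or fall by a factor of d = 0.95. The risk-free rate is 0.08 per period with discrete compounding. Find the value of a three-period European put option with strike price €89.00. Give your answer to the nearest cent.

Risk-neutral probability p = (1 + 0.08 − 0.95)/(1.5 − 0.95) = 0.1300/0.5500 = 0.2364
Terminal stock prices: S_uuu = 253.1, S_uud = 160.3, S_udd = 101.5, S_ddd = 64.3
Terminal payoffs (K − S): max(-164.1, 0) = 0, max(-71.31, 0) = 0, max(-12.53, 0) = 0, max(24.7, 0) = 24.7
Node uu (S = 168.8): V_uu = 1/1.08·[0.2364·0.0000 + 0.7636·0.0000] = 0.0000
Node ud (S = 106.9): V_ud = 1/1.08·[0.2364·0.0000 + 0.7636·0.0000] = 0.0000
Node dd (S = 67.69): V_dd = 1/1.08·[0.2364·0.0000 + 0.7636·24.6969] = 17.4624
Node u (S = 112.5): V_u = 1/1.08·[0.2364·0.0000 + 0.7636·0.0000] = 0.0000
Node d (S = 71.25): V_d = 1/1.08·[0.2364·0.0000 + 0.7636·17.4624] = 12.3472
Node 0 (S = 75): V_0 = 1/1.08·[0.2364·0.0000 + 0.7636·12.3472] = 8.7303

€8.73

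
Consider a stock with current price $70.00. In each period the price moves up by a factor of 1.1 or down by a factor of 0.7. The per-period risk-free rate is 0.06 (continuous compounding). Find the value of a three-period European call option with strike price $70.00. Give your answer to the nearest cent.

Risk-neutral probability p = (e^0.06 − 0.7)/(1.1 − 0.7) = 0.3618/0.4000 = 0.9046
Terminal stock prices: S_uuu = 93.17, S_uud = 59.29, S_udd = 37.73, S_ddd = 24.01
Terminal payoffs (S − K): max(23.17, 0) = 23.17, max(-10.71, 0) = 0, max(-32.27, 0) = 0, max(-45.99, 0) = 0
Node uu (S = 84.7): V_uu = e^(−0.06)·[0.9046·23.1700 + 0.0954·0.0000] = 19.7388
Node ud (S = 53.9): V_ud = e^(−0.06)·[0.9046·0.0000 + 0.0954·0.0000] = 0.0000
Node dd (S = 34.3): V_dd = e^(−0.06)·[0.9046·0.0000 + 0.0954·0.0000] = 0.0000
Node u (S = 77): V_u = e^(−0.06)·[0.9046·19.7388 + 0.0954·0.0000] = 16.8157
Node d (S = 49): V_d = e^(−0.06)·[0.9046·0.0000 + 0.0954·0.0000] = 0.0000
Node 0 (S = 70): V_0 = e^(−0.06)·[0.9046·16.8157 + 0.0954·0.0000] = 14.3255

$14.33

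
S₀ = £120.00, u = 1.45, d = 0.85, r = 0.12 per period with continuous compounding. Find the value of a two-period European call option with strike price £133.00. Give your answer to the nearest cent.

Risk-neutral probability p = (e^0.12 − 0.85)/(1.45 − 0.85) = 0.2775/0.6000 = 0.4625
Terminal stock prices: S_uu = 252.3, S_ud = 147.9, S_dd = 86.7
Terminal payoffs (S − K): max(119.3, 0) = 119.3, max(14.9, 0) = 14.9, max(-46.3, 0) = 0
Node u (S = 174): V_u = e^(−0.12)·[0.4625·119.3000 + 0.5375·14.9000] = 56.0396
Node d (S = 102): V_d = e^(−0.12)·[0.4625·14.9000 + 0.5375·0.0000] = 6.1119
Node 0 (S = 120): V_0 = e^(−0.12)·[0.4625·56.0396 + 0.5375·6.1119] = 25.9009

£25.90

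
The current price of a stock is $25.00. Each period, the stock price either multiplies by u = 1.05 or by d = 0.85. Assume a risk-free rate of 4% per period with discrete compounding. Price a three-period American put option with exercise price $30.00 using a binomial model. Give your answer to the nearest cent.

$5.00

Risk-neutral probability p = (1 + 0.04 − 0.85)/(1.05 − 0.85) = 0.1900/0.2000 = 0.9500
Terminal stock prices: S_uuu = 28.94, S_uud = 23.43, S_udd = 18.97, S_ddd = 15.35
Terminal payoffs (K − S): max(1.059, 0) = 1.059, max(6.572, 0) = 6.572, max(11.03, 0) = 11.03, max(14.65, 0) = 14.65
Node uu (S = 27.56): continuation = 1/1.04·[0.9500·1.0594 + 0.0500·6.5719] = 1.2837; exercise value = 2.4375 > continuation, so V_uu = 2.4375 (exercise)
Node ud (S = 22.31): continuation = 1/1.04·[0.9500·6.5719 + 0.0500·11.0344] = 6.5337; exercise value = 7.6875 > continuation, so V_ud = 7.6875 (exercise)
Node dd (S = 18.06): continuation = 1/1.04·[0.9500·11.0344 + 0.0500·14.6469] = 10.7837; exercise value = 11.9375 > continuation, so V_dd = 11.9375 (exercise)
Node u (S = 26.25): continuation = 1/1.04·[0.9500·2.4375 + 0.0500·7.6875] = 2.5962; exercise value = 3.7500 > continuation, so V_u = 3.7500 (exercise)
Node d (S = 21.25): continuation = 1/1.04·[0.9500·7.6875 + 0.0500·11.9375] = 7.5962; exercise value = 8.7500 > continuation, so V_d = 8.7500 (exercise)
Node 0 (S = 25): continuation = 1/1.04·[0.9500·3.7500 + 0.0500·8.7500] = 3.8462; exercise value = 5.0000 > continuation, so V_0 = 5.0000 (exercise)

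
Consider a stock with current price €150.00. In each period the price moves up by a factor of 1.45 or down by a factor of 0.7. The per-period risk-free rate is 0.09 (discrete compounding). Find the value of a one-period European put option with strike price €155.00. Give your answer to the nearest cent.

Risk-neutral probability p = (1 + 0.09 − 0.7)/(1.45 − 0.7) = 0.3900/0.7500 = 0.5200
Terminal stock prices: S_u = 217.5, S_d = 105
Terminal payoffs (K − S): max(-62.5, 0) = 0, max(50, 0) = 50
Node 0 (S = 150): V_0 = 1/1.09·[0.5200·0.0000 + 0.4800·50.0000] = 22.0183

€22.02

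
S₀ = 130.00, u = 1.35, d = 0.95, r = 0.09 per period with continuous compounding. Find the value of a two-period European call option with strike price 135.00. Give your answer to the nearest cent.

Risk-neutral probability p = (e^0.09 − 0.95)/(1.35 − 0.95) = 0.1442/0.4000 = 0.3604
Terminal stock prices: S_uu = 236.9, S_ud = 166.7, S_dd = 117.3
Terminal payoffs (S − K): max(101.9, 0) = 101.9, max(31.72, 0) = 31.72, max(-17.67, 0) = 0
Node u (S = 175.5): V_u = e^(−0.09)·[0.3604·101.9250 + 0.6396·31.7250] = 52.1193
Node d (S = 123.5): V_d = e^(−0.09)·[0.3604·31.7250 + 0.6396·0.0000] = 10.4506
Node 0 (S = 130): V_0 = e^(−0.09)·[0.3604·52.1193 + 0.6396·10.4506] = 23.2774

23.28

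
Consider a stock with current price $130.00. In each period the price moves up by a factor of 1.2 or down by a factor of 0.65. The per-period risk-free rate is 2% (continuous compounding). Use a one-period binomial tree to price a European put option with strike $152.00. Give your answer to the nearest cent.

$21.63

Risk-neutral probability p = (e^0.02 − 0.65)/(1.2 − 0.65) = 0.3702/0.5500 = 0.6731
Terminal stock prices: S_u = 156, S_d = 84.5
Terminal payoffs (K − S): max(-4, 0) = 0, max(67.5, 0) = 67.5
Node 0 (S = 130): V_0 = e^(−0.02)·[0.6731·0.0000 + 0.3269·67.5000] = 21.6293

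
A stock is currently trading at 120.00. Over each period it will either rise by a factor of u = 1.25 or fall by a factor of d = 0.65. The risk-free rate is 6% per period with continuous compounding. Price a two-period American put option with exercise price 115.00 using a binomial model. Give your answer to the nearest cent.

14.27

Risk-neutral probability p = (e^0.06 − 0.65)/(1.25 − 0.65) = 0.4118/0.6000 = 0.6864
Terminal stock prices: S_uu = 187.5, S_ud = 97.5, S_dd = 50.7
Terminal payoffs (K − S): max(-72.5, 0) = 0, max(17.5, 0) = 17.5, max(64.3, 0) = 64.3
Node u (S = 150): continuation = e^(−0.06)·[0.6864·0.0000 + 0.3136·17.5000] = 5.1685; exercise value = 0.0000 ≤ continuation, so V_u = 5.1685
Node d (S = 78): continuation = e^(−0.06)·[0.6864·17.5000 + 0.3136·64.3000] = 30.3029; exercise value = 37.0000 > continuation, so V_d = 37.0000 (exercise)
Node 0 (S = 120): continuation = e^(−0.06)·[0.6864·5.1685 + 0.3136·37.0000] = 14.2687; exercise value = 0.0000 ≤ continuation, so V_0 = 14.2687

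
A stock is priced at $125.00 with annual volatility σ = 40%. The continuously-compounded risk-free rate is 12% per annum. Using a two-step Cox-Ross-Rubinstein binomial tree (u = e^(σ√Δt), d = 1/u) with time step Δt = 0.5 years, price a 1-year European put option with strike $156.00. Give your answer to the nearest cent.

$29.79

CRR parameters: u = e^(σ√Δt) = e^(0.4·√0.5) = 1.3269, d = 1/u = 0.7536
Per-period rate: rΔt = 0.12·0.5 = 0.06, so R = e^0.06 = 1.0618
Risk-neutral probability p = (e^0.06 − 0.7536)/(1.3269 − 0.7536) = 0.3082/0.5733 = 0.5376
Terminal stock prices: S_uu = 220.1, S_ud = 125, S_dd = 71
Terminal payoffs (K − S): max(-64.08, 0) = 0, max(31, 0) = 31, max(85, 0) = 85
Node u (S = 165.9): V_u = e^(−0.06)·[0.5376·0.0000 + 0.4624·31.0000] = 13.4989
Node d (S = 94.2): V_d = e^(−0.06)·[0.5376·31.0000 + 0.4624·85.0037] = 52.7105
Node 0 (S = 125): V_0 = e^(−0.06)·[0.5376·13.4989 + 0.4624·52.7105] = 29.7874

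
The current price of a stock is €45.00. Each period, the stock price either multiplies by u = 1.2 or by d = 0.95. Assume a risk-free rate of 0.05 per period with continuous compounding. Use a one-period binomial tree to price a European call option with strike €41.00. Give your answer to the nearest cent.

Risk-neutral probability p = (e^0.05 − 0.95)/(1.2 − 0.95) = 0.1013/0.2500 = 0.4051
Terminal stock prices: S_u = 54, S_d = 42.75
Terminal payoffs (S − K): max(13, 0) = 13, max(1.75, 0) = 1.75
Node 0 (S = 45): V_0 = e^(−0.05)·[0.4051·13.0000 + 0.5949·1.7500] = 5.9996

€6.00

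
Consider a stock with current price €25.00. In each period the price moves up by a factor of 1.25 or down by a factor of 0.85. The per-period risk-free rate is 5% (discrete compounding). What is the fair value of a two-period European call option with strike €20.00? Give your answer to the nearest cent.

Risk-neutral probability p = (1 + 0.05 − 0.85)/(1.25 − 0.85) = 0.2000/0.4000 = 0.5000
Terminal stock prices: S_uu = 39.06, S_ud = 26.56, S_dd = 18.06
Terminal payoffs (S − K): max(19.06, 0) = 19.06, max(6.562, 0) = 6.562, max(-1.938, 0) = 0
Node u (S = 31.25): V_u = 1/1.05·[0.5000·19.0625 + 0.5000·6.5625] = 12.2024
Node d (S = 21.25): V_d = 1/1.05·[0.5000·6.5625 + 0.5000·0.0000] = 3.1250
Node 0 (S = 25): V_0 = 1/1.05·[0.5000·12.2024 + 0.5000·3.1250] = 7.2988

€7.30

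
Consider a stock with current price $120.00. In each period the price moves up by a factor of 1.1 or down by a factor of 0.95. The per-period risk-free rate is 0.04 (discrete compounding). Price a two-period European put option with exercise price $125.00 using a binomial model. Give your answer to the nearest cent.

Risk-neutral probability p = (1 + 0.04 − 0.95)/(1.1 − 0.95) = 0.0900/0.1500 = 0.6000
Terminal stock prices: S_uu = 145.2, S_ud = 125.4, S_dd = 108.3
Terminal payoffs (K − S): max(-20.2, 0) = 0, max(-0.4, 0) = 0, max(16.7, 0) = 16.7
Node u (S = 132): V_u = 1/1.04·[0.6000·0.0000 + 0.4000·0.0000] = 0.0000
Node d (S = 114): V_d = 1/1.04·[0.6000·0.0000 + 0.4000·16.7000] = 6.4231
Node 0 (S = 120): V_0 = 1/1.04·[0.6000·0.0000 + 0.4000·6.4231] = 2.4704

$2.47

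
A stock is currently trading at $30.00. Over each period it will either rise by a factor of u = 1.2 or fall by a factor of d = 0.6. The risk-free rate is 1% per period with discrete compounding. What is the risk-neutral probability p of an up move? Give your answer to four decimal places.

p = 0.6833

Risk-neutral probability p = (1 + 0.01 − 0.6)/(1.2 − 0.6) = 0.4100/0.6000 = 0.6833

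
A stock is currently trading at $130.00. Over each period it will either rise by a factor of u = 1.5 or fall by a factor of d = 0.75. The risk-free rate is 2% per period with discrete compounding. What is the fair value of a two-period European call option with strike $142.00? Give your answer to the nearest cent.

$20.63

Risk-neutral probability p = (1 + 0.02 − 0.75)/(1.5 − 0.75) = 0.2700/0.7500 = 0.3600
Terminal stock prices: S_uu = 292.5, S_ud = 146.2, S_dd = 73.12
Terminal payoffs (S − K): max(150.5, 0) = 150.5, max(4.25, 0) = 4.25, max(-68.88, 0) = 0
Node u (S = 195): V_u = 1/1.02·[0.3600·150.5000 + 0.6400·4.2500] = 55.7843
Node d (S = 97.5): V_d = 1/1.02·[0.3600·4.2500 + 0.6400·0.0000] = 1.5000
Node 0 (S = 130): V_0 = 1/1.02·[0.3600·55.7843 + 0.6400·1.5000] = 20.6298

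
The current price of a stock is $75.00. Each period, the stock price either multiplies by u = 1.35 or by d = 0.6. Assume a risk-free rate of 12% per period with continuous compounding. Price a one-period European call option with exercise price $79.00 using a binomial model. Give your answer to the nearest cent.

$13.88

Risk-neutral probability p = (e^0.12 − 0.6)/(1.35 − 0.6) = 0.5275/0.7500 = 0.7033
Terminal stock prices: S_u = 101.2, S_d = 45
Terminal payoffs (S − K): max(22.25, 0) = 22.25, max(-34, 0) = 0
Node 0 (S = 75): V_0 = e^(−0.12)·[0.7033·22.2500 + 0.2967·0.0000] = 13.8795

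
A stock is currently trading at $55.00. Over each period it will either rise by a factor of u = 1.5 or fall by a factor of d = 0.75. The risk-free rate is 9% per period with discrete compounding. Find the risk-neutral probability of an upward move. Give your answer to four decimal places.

p = 0.4533

Risk-neutral probability p = (1 + 0.09 − 0.75)/(1.5 − 0.75) = 0.3400/0.7500 = 0.4533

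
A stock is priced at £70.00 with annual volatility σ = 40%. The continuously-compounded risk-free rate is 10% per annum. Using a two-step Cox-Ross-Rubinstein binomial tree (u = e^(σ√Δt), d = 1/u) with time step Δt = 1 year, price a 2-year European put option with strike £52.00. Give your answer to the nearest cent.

£3.73

CRR parameters: u = e^(σ√Δt) = e^(0.4·√1) = 1.4918, d = 1/u = 0.6703
Per-period rate: rΔt = 0.1·1 = 0.1, so R = e^0.1 = 1.1052
Risk-neutral probability p = (e^0.1 − 0.6703)/(1.4918 − 0.6703) = 0.4349/0.8215 = 0.5293
Terminal stock prices: S_uu = 155.8, S_ud = 70, S_dd = 31.45
Terminal payoffs (K − S): max(-103.8, 0) = 0, max(-18, 0) = 0, max(20.55, 0) = 20.55
Node u (S = 104.4): V_u = e^(−0.1)·[0.5293·0.0000 + 0.4707·0.0000] = 0.0000
Node d (S = 46.92): V_d = e^(−0.1)·[0.5293·0.0000 + 0.4707·20.5470] = 8.7505
Node 0 (S = 70): V_0 = e^(−0.1)·[0.5293·0.0000 + 0.4707·8.7505] = 3.7266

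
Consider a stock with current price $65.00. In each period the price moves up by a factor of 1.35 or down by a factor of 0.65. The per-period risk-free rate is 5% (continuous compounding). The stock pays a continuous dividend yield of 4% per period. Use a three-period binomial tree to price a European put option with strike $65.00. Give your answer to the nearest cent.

$13.40

Per-period risk-free factor R = e^0.05 = 1.0513; dividend-adjusted growth = e^(0.05−0.04) = 1.0101.
Risk-neutral probability p = (1.0101 − 0.65)/(1.35 − 0.65) = 0.3601/0.7000 = 0.5144
Terminal stock prices: S_uuu = 159.9, S_uud = 77, S_udd = 37.07, S_ddd = 17.85
Terminal payoffs (K − S): max(-94.92, 0) = 0, max(-12, 0) = 0, max(27.93, 0) = 27.93, max(47.15, 0) = 47.15
Node uu (S = 118.5): V_uu = e^(−0.05)·[0.5144·0.0000 + 0.4856·0.0000] = 0.0000
Node ud (S = 57.04): V_ud = e^(−0.05)·[0.5144·0.0000 + 0.4856·27.9256] = 12.9005
Node dd (S = 27.46): V_dd = e^(−0.05)·[0.5144·27.9256 + 0.4856·47.1494] = 35.4442
Node u (S = 87.75): V_u = e^(−0.05)·[0.5144·0.0000 + 0.4856·12.9005] = 5.9595
Node d (S = 42.25): V_d = e^(−0.05)·[0.5144·12.9005 + 0.4856·35.4442] = 22.6856
Node 0 (S = 65): V_0 = e^(−0.05)·[0.5144·5.9595 + 0.4856·22.6856] = 13.3956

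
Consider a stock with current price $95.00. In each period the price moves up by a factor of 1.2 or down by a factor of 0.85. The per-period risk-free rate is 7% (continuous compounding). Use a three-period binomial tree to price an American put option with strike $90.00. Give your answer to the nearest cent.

$3.66

Risk-neutral probability p = (e^0.07 − 0.85)/(1.2 − 0.85) = 0.2225/0.3500 = 0.6357
Terminal stock prices: S_uuu = 164.2, S_uud = 116.3, S_udd = 82.36, S_ddd = 58.34
Terminal payoffs (K − S): max(-74.16, 0) = 0, max(-26.28, 0) = 0, max(7.635, 0) = 7.635, max(31.66, 0) = 31.66
Node uu (S = 136.8): continuation = e^(−0.07)·[0.6357·0.0000 + 0.3643·0.0000] = 0.0000; exercise value = 0.0000 ≤ continuation, so V_uu = 0.0000
Node ud (S = 96.9): continuation = e^(−0.07)·[0.6357·0.0000 + 0.3643·7.6350] = 2.5931; exercise value = 0.0000 ≤ continuation, so V_ud = 2.5931
Node dd (S = 68.64): continuation = e^(−0.07)·[0.6357·7.6350 + 0.3643·31.6581] = 15.2779; exercise value = 21.3625 > continuation, so V_dd = 21.3625 (exercise)
Node u (S = 114): continuation = e^(−0.07)·[0.6357·0.0000 + 0.3643·2.5931] = 0.8807; exercise value = 0.0000 ≤ continuation, so V_u = 0.8807
Node d (S = 80.75): continuation = e^(−0.07)·[0.6357·2.5931 + 0.3643·21.3625] = 8.7926; exercise value = 9.2500 > continuation, so V_d = 9.2500 (exercise)
Node 0 (S = 95): continuation = e^(−0.07)·[0.6357·0.8807 + 0.3643·9.2500] = 3.6637; exercise value = 0.0000 ≤ continuation, so V_0 = 3.6637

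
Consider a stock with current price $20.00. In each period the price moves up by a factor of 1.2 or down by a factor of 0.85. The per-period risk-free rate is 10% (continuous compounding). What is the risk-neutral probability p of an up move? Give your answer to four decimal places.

p = 0.7291

Risk-neutral probability p = (e^0.1 − 0.85)/(1.2 − 0.85) = 0.2552/0.3500 = 0.7291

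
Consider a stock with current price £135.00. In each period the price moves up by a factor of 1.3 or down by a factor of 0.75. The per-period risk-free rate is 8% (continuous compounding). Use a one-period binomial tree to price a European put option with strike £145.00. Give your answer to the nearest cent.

Risk-neutral probability p = (e^0.08 − 0.75)/(1.3 − 0.75) = 0.3333/0.5500 = 0.6060
Terminal stock prices: S_u = 175.5, S_d = 101.2
Terminal payoffs (K − S): max(-30.5, 0) = 0, max(43.75, 0) = 43.75
Node 0 (S = 135): V_0 = e^(−0.08)·[0.6060·0.0000 + 0.3940·43.7500] = 15.9132

£15.91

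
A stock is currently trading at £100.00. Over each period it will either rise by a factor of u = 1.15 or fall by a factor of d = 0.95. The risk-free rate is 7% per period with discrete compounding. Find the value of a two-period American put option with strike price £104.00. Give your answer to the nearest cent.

£4.00

Risk-neutral probability p = (1 + 0.07 − 0.95)/(1.15 − 0.95) = 0.1200/0.2000 = 0.6000
Terminal stock prices: S_uu = 132.2, S_ud = 109.2, S_dd = 90.25
Terminal payoffs (K − S): max(-28.25, 0) = 0, max(-5.25, 0) = 0, max(13.75, 0) = 13.75
Node u (S = 115): continuation = 1/1.07·[0.6000·0.0000 + 0.4000·0.0000] = 0.0000; exercise value = 0.0000 ≤ continuation, so V_u = 0.0000
Node d (S = 95): continuation = 1/1.07·[0.6000·0.0000 + 0.4000·13.7500] = 5.1402; exercise value = 9.0000 > continuation, so V_d = 9.0000 (exercise)
Node 0 (S = 100): continuation = 1/1.07·[0.6000·0.0000 + 0.4000·9.0000] = 3.3645; exercise value = 4.0000 > continuation, so V_0 = 4.0000 (exercise)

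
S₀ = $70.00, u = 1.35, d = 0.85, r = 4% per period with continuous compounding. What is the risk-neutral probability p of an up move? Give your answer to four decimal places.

p = 0.3816

Risk-neutral probability p = (e^0.04 − 0.85)/(1.35 − 0.85) = 0.1908/0.5000 = 0.3816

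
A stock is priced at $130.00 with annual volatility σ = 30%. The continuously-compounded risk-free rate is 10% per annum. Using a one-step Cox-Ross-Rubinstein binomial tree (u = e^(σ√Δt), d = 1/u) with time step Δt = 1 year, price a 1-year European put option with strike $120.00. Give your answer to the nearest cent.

CRR parameters: u = e^(σ√Δt) = e^(0.3·√1) = 1.3499, d = 1/u = 0.7408
Per-period rate: rΔt = 0.1·1 = 0.1, so R = e^0.1 = 1.1052
Risk-neutral probability p = (e^0.1 − 0.7408)/(1.3499 − 0.7408) = 0.3644/0.6090 = 0.5982
Terminal stock prices: S_u = 175.5, S_d = 96.31
Terminal payoffs (K − S): max(-55.48, 0) = 0, max(23.69, 0) = 23.69
Node 0 (S = 130): V_0 = e^(−0.1)·[0.5982·0.0000 + 0.4018·23.6936] = 8.6133

$8.61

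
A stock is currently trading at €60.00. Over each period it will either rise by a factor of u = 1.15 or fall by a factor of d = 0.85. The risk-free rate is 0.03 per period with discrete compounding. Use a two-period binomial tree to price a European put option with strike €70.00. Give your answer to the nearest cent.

€9.15

Risk-neutral probability p = (1 + 0.03 − 0.85)/(1.15 − 0.85) = 0.1800/0.3000 = 0.6000
Terminal stock prices: S_uu = 79.35, S_ud = 58.65, S_dd = 43.35
Terminal payoffs (K − S): max(-9.35, 0) = 0, max(11.35, 0) = 11.35, max(26.65, 0) = 26.65
Node u (S = 69): V_u = 1/1.03·[0.6000·0.0000 + 0.4000·11.3500] = 4.4078
Node d (S = 51): V_d = 1/1.03·[0.6000·11.3500 + 0.4000·26.6500] = 16.9612
Node 0 (S = 60): V_0 = 1/1.03·[0.6000·4.4078 + 0.4000·16.9612] = 9.1545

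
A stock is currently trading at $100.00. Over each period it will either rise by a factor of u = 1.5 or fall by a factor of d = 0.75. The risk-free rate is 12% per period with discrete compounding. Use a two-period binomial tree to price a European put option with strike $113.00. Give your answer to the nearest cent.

Risk-neutral probability p = (1 + 0.12 − 0.75)/(1.5 − 0.75) = 0.3700/0.7500 = 0.4933
Terminal stock prices: S_uu = 225, S_ud = 112.5, S_dd = 56.25
Terminal payoffs (K − S): max(-112, 0) = 0, max(0.5, 0) = 0.5, max(56.75, 0) = 56.75
Node u (S = 150): V_u = 1/1.12·[0.4933·0.0000 + 0.5067·0.5000] = 0.2262
Node d (S = 75): V_d = 1/1.12·[0.4933·0.5000 + 0.5067·56.7500] = 25.8929
Node 0 (S = 100): V_0 = 1/1.12·[0.4933·0.2262 + 0.5067·25.8929] = 11.8131

$11.81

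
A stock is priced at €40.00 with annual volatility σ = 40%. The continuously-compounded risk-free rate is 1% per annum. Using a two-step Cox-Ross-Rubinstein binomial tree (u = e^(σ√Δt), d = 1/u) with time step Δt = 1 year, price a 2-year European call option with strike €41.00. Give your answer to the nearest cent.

CRR parameters: u = e^(σ√Δt) = e^(0.4·√1) = 1.4918, d = 1/u = 0.6703
Per-period rate: rΔt = 0.01·1 = 0.01, so R = e^0.01 = 1.0101
Risk-neutral probability p = (e^0.01 − 0.6703)/(1.4918 − 0.6703) = 0.3397/0.8215 = 0.4135
Terminal stock prices: S_uu = 89.02, S_ud = 40, S_dd = 17.97
Terminal payoffs (S − K): max(48.02, 0) = 48.02, max(-1, 0) = 0, max(-23.03, 0) = 0
Node u (S = 59.67): V_u = e^(−0.01)·[0.4135·48.0216 + 0.5865·0.0000] = 19.6616
Node d (S = 26.81): V_d = e^(−0.01)·[0.4135·0.0000 + 0.5865·0.0000] = 0.0000
Node 0 (S = 40): V_0 = e^(−0.01)·[0.4135·19.6616 + 0.5865·0.0000] = 8.0501

€8.05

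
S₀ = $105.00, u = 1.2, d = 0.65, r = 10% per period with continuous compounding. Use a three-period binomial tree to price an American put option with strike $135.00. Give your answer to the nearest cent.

$30.00

Risk-neutral probability p = (e^0.1 − 0.65)/(1.2 − 0.65) = 0.4552/0.5500 = 0.8276
Terminal stock prices: S_uuu = 181.4, S_uud = 98.28, S_udd = 53.24, S_ddd = 28.84
Terminal payoffs (K − S): max(-46.44, 0) = 0, max(36.72, 0) = 36.72, max(81.76, 0) = 81.76, max(106.2, 0) = 106.2
Node uu (S = 151.2): continuation = e^(−0.1)·[0.8276·0.0000 + 0.1724·36.7200] = 5.7286; exercise value = 0.0000 ≤ continuation, so V_uu = 5.7286
Node ud (S = 81.9): continuation = e^(−0.1)·[0.8276·36.7200 + 0.1724·81.7650] = 40.2531; exercise value = 53.1000 > continuation, so V_ud = 53.1000 (exercise)
Node dd (S = 44.36): continuation = e^(−0.1)·[0.8276·81.7650 + 0.1724·106.1644] = 77.7906; exercise value = 90.6375 > continuation, so V_dd = 90.6375 (exercise)
Node u (S = 126): continuation = e^(−0.1)·[0.8276·5.7286 + 0.1724·53.1000] = 12.5738; exercise value = 9.0000 ≤ continuation, so V_u = 12.5738
Node d (S = 68.25): continuation = e^(−0.1)·[0.8276·53.1000 + 0.1724·90.6375] = 53.9031; exercise value = 66.7500 > continuation, so V_d = 66.7500 (exercise)
Node 0 (S = 105): continuation = e^(−0.1)·[0.8276·12.5738 + 0.1724·66.7500] = 19.8293; exercise value = 30.0000 > continuation, so V_0 = 30.0000 (exercise)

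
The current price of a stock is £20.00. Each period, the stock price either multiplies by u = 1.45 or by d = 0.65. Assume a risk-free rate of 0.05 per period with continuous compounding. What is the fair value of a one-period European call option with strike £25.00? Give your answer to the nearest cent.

Risk-neutral probability p = (e^0.05 − 0.65)/(1.45 − 0.65) = 0.4013/0.8000 = 0.5016
Terminal stock prices: S_u = 29, S_d = 13
Terminal payoffs (S − K): max(4, 0) = 4, max(-12, 0) = 0
Node 0 (S = 20): V_0 = e^(−0.05)·[0.5016·4.0000 + 0.4984·0.0000] = 1.9085

£1.91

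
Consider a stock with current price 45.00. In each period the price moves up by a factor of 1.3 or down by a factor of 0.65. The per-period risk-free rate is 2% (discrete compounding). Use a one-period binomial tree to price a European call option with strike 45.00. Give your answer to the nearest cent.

Risk-neutral probability p = (1 + 0.02 − 0.65)/(1.3 − 0.65) = 0.3700/0.6500 = 0.5692
Terminal stock prices: S_u = 58.5, S_d = 29.25
Terminal payoffs (S − K): max(13.5, 0) = 13.5, max(-15.75, 0) = 0
Node 0 (S = 45): V_0 = 1/1.02·[0.5692·13.5000 + 0.4308·0.0000] = 7.5339

7.53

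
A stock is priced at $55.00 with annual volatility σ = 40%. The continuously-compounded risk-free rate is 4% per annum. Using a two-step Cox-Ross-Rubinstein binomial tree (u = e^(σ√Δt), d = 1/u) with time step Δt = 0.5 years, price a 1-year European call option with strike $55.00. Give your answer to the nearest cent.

CRR parameters: u = e^(σ√Δt) = e^(0.4·√0.5) = 1.3269, d = 1/u = 0.7536
Per-period rate: rΔt = 0.04·0.5 = 0.02, so R = e^0.02 = 1.0202
Risk-neutral probability p = (e^0.02 − 0.7536)/(1.3269 − 0.7536) = 0.2666/0.5733 = 0.4650
Terminal stock prices: S_uu = 96.84, S_ud = 55, S_dd = 31.24
Terminal payoffs (S − K): max(41.84, 0) = 41.84, max(0, 0) = 0, max(-23.76, 0) = 0
Node u (S = 72.98): V_u = e^(−0.02)·[0.4650·41.8360 + 0.5350·0.0000] = 19.0684
Node d (S = 41.45): V_d = e^(−0.02)·[0.4650·0.0000 + 0.5350·0.0000] = 0.0000
Node 0 (S = 55): V_0 = e^(−0.02)·[0.4650·19.0684 + 0.5350·0.0000] = 8.6912

$8.69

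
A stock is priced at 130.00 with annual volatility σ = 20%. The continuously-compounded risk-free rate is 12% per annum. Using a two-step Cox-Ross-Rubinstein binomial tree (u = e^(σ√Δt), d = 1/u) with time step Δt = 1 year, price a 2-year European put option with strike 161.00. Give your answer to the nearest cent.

CRR parameters: u = e^(σ√Δt) = e^(0.2·√1) = 1.2214, d = 1/u = 0.8187
Per-period rate: rΔt = 0.12·1 = 0.12, so R = e^0.12 = 1.1275
Risk-neutral probability p = (e^0.12 − 0.8187)/(1.2214 − 0.8187) = 0.3088/0.4027 = 0.7668
Terminal stock prices: S_uu = 193.9, S_ud = 130, S_dd = 87.14
Terminal payoffs (K − S): max(-32.94, 0) = 0, max(31, 0) = 31, max(73.86, 0) = 73.86
Node u (S = 158.8): V_u = e^(−0.12)·[0.7668·0.0000 + 0.2332·31.0000] = 6.4119
Node d (S = 106.4): V_d = e^(−0.12)·[0.7668·31.0000 + 0.2332·73.8584] = 36.3592
Node 0 (S = 130): V_0 = e^(−0.12)·[0.7668·6.4119 + 0.2332·36.3592] = 11.8810

11.88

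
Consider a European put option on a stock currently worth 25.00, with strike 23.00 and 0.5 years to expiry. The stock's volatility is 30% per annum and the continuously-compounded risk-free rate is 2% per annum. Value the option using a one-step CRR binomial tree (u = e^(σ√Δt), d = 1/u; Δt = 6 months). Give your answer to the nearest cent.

CRR parameters: u = e^(σ√Δt) = e^(0.3·√0.5) = 1.2363, d = 1/u = 0.8089
Per-period rate: rΔt = 0.02·0.5 = 0.01, so R = e^0.01 = 1.0101
Risk-neutral probability p = (e^0.01 − 0.8089)/(1.2363 − 0.8089) = 0.2012/0.4275 = 0.4707
Terminal stock prices: S_u = 30.91, S_d = 20.22
Terminal payoffs (K − S): max(-7.908, 0) = 0, max(2.779, 0) = 2.779
Node 0 (S = 25): V_0 = e^(−0.01)·[0.4707·0.0000 + 0.5293·2.7786] = 1.4561

1.46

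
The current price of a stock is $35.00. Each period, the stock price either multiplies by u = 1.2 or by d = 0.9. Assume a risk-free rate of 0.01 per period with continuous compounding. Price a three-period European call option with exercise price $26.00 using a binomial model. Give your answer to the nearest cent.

$9.89

Risk-neutral probability p = (e^0.01 − 0.9)/(1.2 − 0.9) = 0.1101/0.3000 = 0.3668
Terminal stock prices: S_uuu = 60.48, S_uud = 45.36, S_udd = 34.02, S_ddd = 25.52
Terminal payoffs (S − K): max(34.48, 0) = 34.48, max(19.36, 0) = 19.36, max(8.02, 0) = 8.02, max(-0.485, 0) = 0
Node uu (S = 50.4): V_uu = e^(−0.01)·[0.3668·34.4800 + 0.6332·19.3600] = 24.6587
Node ud (S = 37.8): V_ud = e^(−0.01)·[0.3668·19.3600 + 0.6332·8.0200] = 12.0587
Node dd (S = 28.35): V_dd = e^(−0.01)·[0.3668·8.0200 + 0.6332·0.0000] = 2.9127
Node u (S = 42): V_u = e^(−0.01)·[0.3668·24.6587 + 0.6332·12.0587] = 16.5148
Node d (S = 31.5): V_d = e^(−0.01)·[0.3668·12.0587 + 0.6332·2.9127] = 6.2054
Node 0 (S = 35): V_0 = e^(−0.01)·[0.3668·16.5148 + 0.6332·6.2054] = 9.8879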